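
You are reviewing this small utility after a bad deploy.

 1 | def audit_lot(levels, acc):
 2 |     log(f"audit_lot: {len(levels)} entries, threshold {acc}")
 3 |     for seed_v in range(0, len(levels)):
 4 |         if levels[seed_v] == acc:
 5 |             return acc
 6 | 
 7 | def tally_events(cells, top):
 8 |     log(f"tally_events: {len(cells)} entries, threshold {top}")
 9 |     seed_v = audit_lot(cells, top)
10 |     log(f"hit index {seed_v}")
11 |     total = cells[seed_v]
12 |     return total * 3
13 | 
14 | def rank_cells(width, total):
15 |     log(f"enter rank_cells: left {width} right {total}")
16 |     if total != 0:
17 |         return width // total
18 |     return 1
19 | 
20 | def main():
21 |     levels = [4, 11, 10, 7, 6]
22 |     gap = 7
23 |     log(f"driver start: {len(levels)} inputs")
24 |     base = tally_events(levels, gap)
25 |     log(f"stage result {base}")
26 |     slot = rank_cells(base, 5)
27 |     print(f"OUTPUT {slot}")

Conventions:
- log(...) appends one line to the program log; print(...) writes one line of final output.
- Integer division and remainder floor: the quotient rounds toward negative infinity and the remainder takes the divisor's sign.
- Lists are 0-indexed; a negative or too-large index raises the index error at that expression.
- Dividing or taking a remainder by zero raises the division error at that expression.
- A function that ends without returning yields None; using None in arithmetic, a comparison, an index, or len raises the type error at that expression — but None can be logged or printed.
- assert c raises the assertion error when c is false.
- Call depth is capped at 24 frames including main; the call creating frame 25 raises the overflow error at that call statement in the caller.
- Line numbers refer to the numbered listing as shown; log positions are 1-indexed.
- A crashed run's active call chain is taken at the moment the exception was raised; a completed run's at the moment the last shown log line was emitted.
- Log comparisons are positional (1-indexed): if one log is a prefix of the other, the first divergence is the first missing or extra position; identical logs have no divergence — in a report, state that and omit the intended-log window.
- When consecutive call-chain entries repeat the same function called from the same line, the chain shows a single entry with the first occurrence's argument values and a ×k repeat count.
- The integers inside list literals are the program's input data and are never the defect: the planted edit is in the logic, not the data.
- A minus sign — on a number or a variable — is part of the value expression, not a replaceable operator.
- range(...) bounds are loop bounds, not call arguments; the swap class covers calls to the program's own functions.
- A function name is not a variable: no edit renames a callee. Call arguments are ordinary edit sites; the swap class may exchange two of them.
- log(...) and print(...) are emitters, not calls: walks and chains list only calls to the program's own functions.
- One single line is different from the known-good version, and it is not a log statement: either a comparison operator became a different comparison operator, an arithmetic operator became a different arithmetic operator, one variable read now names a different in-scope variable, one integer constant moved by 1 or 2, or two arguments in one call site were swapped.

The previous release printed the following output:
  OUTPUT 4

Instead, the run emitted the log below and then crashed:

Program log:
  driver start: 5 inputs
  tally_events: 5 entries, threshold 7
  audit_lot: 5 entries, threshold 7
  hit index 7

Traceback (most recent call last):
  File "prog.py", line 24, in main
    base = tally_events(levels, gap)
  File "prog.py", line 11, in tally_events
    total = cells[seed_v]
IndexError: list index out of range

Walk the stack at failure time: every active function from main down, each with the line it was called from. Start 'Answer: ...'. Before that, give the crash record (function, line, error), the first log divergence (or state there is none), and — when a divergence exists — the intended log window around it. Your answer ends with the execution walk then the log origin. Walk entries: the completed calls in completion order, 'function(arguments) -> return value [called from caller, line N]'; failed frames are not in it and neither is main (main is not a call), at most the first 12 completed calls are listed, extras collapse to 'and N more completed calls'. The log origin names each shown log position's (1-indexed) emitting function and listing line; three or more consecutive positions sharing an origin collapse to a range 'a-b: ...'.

Answer: main -> tally_events (called at line 24).
The tell: Position 4 is the first bad log line: 'hit index 7' should read 'hit index 3'.
Crash: tally_events, line 11, IndexError.
First divergence: position 4; shown 'hit index 7' vs intended 'hit index 3'.
Intended log window:
  2: tally_events: 5 entries, threshold 7
  3: audit_lot: 5 entries, threshold 7
  4: hit index 3
  5: stage result 21
Execution walk:
  audit_lot([4, 11, 10, 7, 6], 7) -> 7  [called from tally_events, line 9]
Origin of each log line:
  1: from main, line 23
  2: from tally_events, line 8
  3: from audit_lot, line 2
  4: from tally_events, line 10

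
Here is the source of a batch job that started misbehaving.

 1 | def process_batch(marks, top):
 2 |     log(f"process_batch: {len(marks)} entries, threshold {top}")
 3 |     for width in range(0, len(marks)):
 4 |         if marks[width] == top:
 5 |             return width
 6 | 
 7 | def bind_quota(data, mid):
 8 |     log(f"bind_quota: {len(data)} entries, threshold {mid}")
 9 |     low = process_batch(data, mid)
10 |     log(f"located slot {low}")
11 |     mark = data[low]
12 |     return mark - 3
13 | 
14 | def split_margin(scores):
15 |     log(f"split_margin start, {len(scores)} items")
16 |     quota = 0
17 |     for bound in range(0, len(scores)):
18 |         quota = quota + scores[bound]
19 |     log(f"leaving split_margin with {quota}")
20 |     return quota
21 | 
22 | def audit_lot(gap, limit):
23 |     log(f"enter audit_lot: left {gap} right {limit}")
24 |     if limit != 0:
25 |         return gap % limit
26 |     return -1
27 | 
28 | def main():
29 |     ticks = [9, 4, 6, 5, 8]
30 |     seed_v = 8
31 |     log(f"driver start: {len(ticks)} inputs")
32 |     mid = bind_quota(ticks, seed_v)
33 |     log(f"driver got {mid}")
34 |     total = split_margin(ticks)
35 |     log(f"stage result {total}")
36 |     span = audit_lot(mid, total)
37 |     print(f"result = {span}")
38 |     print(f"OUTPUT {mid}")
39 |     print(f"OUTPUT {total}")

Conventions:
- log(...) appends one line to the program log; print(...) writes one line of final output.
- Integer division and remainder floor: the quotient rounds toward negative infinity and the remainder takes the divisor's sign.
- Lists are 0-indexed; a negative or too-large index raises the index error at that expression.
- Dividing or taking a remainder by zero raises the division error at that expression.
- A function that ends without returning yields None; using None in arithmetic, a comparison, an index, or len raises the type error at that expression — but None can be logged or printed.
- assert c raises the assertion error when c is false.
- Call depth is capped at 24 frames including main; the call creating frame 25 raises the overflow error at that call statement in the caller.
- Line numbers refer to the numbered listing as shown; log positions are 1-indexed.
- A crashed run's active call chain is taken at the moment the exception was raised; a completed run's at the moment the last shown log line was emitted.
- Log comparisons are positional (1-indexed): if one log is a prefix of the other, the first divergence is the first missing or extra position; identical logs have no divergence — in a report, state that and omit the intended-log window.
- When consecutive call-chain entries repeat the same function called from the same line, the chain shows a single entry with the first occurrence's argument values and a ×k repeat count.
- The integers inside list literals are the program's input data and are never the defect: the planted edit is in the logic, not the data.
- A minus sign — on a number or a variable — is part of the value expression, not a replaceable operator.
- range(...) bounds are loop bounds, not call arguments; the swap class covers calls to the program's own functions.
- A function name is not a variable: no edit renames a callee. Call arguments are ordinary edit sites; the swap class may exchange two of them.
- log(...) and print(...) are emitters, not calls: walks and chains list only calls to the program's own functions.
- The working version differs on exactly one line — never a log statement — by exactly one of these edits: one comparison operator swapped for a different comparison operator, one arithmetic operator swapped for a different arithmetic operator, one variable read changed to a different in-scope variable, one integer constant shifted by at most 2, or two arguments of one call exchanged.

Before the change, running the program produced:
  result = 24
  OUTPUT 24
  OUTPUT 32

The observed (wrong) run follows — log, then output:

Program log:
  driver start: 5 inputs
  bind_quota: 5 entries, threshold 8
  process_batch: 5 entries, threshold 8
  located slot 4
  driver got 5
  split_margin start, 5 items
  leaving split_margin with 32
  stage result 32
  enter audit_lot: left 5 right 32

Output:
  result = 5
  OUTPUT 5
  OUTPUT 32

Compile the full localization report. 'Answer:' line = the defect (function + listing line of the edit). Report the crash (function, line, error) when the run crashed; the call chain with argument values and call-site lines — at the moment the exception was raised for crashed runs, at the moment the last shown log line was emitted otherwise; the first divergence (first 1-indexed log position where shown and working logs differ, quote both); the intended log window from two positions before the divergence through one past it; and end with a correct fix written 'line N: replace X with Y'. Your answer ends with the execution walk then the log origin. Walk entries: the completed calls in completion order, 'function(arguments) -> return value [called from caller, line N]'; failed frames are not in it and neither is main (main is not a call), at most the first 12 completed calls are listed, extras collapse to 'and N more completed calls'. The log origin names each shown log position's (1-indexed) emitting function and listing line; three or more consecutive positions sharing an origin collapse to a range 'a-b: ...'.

Answer: the defect is in bind_quota at line 12.
Key fact: Position 5 is the first bad log line: 'driver got 5' should read 'driver got 24'.
Call chain: main -> audit_lot(5, 32) (called at line 36).
First divergence: position 5 — the shown line 'driver got 5' should read 'driver got 24'.
Intended log window:
  3: process_batch: 5 entries, threshold 8
  4: located slot 4
  5: driver got 24
  6: split_margin start, 5 items
Execution walk:
  process_batch([9, 4, 6, 5, 8], 8) -> 4  [called from bind_quota, line 9]
  bind_quota([9, 4, 6, 5, 8], 8) -> 5  [called from main, line 32]
  split_margin([9, 4, 6, 5, 8]) -> 32  [called from main, line 34]
  audit_lot(5, 32) -> 5  [called from main, line 36]
Origin of each log line:
  1: from main, line 31
  2: from bind_quota, line 8
  3: from process_batch, line 2
  4: from bind_quota, line 10
  5: from main, line 33
  6: from split_margin, line 15
  7: from split_margin, line 19
  8: from main, line 35
  9: from audit_lot, line 23
A correct fix: line 12: replace `-` with `*`.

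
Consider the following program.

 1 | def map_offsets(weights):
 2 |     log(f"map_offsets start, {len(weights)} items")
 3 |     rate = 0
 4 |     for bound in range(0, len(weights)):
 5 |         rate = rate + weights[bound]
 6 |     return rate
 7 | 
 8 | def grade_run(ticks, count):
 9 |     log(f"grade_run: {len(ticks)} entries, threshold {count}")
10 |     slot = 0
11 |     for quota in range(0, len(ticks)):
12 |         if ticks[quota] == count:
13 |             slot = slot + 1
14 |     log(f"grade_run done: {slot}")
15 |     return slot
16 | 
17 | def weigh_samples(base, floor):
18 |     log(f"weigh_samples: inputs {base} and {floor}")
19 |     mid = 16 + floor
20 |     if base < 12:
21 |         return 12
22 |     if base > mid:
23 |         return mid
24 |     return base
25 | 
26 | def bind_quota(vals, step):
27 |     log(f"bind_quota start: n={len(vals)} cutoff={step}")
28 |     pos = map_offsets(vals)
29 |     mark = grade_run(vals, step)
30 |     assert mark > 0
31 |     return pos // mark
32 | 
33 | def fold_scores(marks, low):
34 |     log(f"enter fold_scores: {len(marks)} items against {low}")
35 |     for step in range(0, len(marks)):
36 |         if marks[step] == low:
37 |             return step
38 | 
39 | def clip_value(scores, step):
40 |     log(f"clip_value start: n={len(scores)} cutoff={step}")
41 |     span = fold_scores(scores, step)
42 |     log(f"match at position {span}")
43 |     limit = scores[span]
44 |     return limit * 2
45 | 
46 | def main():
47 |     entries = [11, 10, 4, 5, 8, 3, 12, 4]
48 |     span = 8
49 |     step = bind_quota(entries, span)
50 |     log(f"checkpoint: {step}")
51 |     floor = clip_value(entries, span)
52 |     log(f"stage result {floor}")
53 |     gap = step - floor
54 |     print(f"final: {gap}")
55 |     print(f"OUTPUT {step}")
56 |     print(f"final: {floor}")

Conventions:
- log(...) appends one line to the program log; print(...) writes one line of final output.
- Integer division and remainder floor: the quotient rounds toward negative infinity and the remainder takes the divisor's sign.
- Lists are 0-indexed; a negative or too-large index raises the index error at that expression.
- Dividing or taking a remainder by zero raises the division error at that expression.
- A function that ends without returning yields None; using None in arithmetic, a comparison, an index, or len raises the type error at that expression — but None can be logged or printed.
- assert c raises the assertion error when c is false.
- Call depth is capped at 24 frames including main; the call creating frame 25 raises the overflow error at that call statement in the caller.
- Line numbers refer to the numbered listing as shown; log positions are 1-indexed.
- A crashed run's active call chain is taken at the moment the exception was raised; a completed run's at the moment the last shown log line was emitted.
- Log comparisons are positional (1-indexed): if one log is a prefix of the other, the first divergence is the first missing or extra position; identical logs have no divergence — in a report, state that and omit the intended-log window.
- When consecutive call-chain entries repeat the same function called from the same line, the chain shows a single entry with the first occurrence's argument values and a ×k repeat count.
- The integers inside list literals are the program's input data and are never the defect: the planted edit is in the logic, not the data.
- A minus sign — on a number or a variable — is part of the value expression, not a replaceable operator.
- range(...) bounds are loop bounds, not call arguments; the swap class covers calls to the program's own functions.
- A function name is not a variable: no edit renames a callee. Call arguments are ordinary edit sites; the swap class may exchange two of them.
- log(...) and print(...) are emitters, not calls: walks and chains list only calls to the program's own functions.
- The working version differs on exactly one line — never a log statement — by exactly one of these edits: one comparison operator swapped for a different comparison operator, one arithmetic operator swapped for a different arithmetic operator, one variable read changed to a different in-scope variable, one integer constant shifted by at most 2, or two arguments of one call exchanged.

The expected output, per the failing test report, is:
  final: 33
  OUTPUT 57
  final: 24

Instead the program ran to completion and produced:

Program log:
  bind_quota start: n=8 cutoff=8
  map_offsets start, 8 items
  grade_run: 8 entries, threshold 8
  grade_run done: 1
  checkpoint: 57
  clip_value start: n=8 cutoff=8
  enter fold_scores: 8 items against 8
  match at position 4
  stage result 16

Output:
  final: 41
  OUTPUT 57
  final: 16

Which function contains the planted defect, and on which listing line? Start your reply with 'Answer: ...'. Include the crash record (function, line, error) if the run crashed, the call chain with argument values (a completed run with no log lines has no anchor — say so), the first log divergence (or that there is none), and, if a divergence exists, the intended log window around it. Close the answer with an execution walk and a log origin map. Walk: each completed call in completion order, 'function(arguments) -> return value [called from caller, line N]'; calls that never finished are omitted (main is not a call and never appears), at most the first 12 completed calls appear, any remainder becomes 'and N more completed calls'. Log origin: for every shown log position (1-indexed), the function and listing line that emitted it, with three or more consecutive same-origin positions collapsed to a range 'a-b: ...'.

Answer: the defect is in clip_value at line 44.
The tell: The log first diverges at position 9: the faulty run prints 'stage result 16' where the working version prints 'stage result 24'.
Call chain: main.
First divergence: at position 9 the run shows 'stage result 16' where the working version logs 'stage result 24'.
Intended log window:
  7: enter fold_scores: 8 items against 8
  8: match at position 4
  9: stage result 24
Execution walk:
  map_offsets([11, 10, 4, 5, 8, 3, 12, 4]) -> 57  [called from bind_quota, line 28]
  grade_run([11, 10, 4, 5, 8, 3, 12, 4], 8) -> 1  [called from bind_quota, line 29]
  bind_quota([11, 10, 4, 5, 8, 3, 12, 4], 8) -> 57  [called from main, line 49]
  fold_scores([11, 10, 4, 5, 8, 3, 12, 4], 8) -> 4  [called from clip_value, line 41]
  clip_value([11, 10, 4, 5, 8, 3, 12, 4], 8) -> 16  [called from main, line 51]
Log origins:
  1 — bind_quota, line 27
  2 — map_offsets, line 2
  3 — grade_run, line 9
  4 — grade_run, line 14
  5 — main, line 50
  6 — clip_value, line 40
  7 — fold_scores, line 34
  8 — clip_value, line 42
  9 — main, line 52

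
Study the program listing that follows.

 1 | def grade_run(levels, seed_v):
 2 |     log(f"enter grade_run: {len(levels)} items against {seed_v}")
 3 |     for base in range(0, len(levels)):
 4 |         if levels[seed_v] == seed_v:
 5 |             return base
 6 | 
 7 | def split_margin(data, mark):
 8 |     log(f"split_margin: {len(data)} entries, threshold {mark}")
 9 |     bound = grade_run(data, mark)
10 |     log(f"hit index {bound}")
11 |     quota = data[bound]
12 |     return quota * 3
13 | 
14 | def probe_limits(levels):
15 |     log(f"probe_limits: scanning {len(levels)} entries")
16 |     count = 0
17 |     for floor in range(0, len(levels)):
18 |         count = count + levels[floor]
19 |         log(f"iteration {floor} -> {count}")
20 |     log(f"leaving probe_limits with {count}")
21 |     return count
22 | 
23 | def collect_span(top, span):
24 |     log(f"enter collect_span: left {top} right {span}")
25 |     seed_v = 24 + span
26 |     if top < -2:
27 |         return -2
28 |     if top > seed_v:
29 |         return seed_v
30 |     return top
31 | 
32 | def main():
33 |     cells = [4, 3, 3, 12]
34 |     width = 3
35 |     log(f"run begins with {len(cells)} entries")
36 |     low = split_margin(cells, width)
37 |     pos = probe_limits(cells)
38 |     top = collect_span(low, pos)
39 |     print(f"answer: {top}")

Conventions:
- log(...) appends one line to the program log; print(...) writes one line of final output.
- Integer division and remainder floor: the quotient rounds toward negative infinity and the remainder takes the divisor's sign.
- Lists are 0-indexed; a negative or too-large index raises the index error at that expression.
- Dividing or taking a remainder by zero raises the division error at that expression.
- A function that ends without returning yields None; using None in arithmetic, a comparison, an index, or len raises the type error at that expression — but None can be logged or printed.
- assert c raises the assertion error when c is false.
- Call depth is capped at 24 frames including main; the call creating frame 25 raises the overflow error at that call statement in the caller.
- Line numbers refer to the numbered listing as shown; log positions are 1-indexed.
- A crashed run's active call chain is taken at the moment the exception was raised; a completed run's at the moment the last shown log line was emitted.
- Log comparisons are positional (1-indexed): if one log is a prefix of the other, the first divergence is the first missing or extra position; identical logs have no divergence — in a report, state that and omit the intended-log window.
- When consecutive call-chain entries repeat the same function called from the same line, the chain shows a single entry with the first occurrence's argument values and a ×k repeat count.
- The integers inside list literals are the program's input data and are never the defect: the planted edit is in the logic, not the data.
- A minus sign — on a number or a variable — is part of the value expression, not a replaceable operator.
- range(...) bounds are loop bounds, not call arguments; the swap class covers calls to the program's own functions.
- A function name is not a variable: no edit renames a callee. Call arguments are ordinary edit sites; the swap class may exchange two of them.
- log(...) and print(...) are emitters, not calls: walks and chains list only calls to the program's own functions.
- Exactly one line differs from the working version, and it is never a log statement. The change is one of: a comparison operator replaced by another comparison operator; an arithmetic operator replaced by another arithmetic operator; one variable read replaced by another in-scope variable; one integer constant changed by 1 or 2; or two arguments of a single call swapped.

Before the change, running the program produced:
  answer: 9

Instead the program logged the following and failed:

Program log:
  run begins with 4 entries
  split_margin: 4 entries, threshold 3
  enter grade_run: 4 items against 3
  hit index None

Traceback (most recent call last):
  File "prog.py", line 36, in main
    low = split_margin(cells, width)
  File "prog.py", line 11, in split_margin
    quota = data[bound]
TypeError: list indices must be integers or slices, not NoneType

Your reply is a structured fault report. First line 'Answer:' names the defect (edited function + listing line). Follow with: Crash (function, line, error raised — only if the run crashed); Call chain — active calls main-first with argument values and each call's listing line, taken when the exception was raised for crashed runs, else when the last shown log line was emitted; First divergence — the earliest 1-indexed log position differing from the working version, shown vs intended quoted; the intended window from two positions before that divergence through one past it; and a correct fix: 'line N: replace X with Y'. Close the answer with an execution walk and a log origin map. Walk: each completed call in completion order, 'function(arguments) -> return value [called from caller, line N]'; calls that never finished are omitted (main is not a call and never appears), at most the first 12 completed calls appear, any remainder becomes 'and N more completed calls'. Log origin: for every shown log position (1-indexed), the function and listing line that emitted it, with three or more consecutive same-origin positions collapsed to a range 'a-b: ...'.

Answer: the defect is in grade_run at line 4.
Core observation: Everything matches until log position 4, which reads 'hit index None' in place of 'hit index 1'.
Crash: split_margin, line 11, TypeError.
Call chain: main -> split_margin([4, 3, 3, 12], 3) (called at line 36).
First divergence: at position 4 the run shows 'hit index None' where the working version logs 'hit index 1'.
Intended log window:
  2: split_margin: 4 entries, threshold 3
  3: enter grade_run: 4 items against 3
  4: hit index 1
  5: probe_limits: scanning 4 entries
Execution walk:
  grade_run([4, 3, 3, 12], 3) -> None  [called from split_margin, line 9]
Origin of each log line:
  1: from main, line 35
  2: from split_margin, line 8
  3: from grade_run, line 2
  4: from split_margin, line 10
A correct fix: line 4: replace `levels[seed_v]` with `levels[base]`.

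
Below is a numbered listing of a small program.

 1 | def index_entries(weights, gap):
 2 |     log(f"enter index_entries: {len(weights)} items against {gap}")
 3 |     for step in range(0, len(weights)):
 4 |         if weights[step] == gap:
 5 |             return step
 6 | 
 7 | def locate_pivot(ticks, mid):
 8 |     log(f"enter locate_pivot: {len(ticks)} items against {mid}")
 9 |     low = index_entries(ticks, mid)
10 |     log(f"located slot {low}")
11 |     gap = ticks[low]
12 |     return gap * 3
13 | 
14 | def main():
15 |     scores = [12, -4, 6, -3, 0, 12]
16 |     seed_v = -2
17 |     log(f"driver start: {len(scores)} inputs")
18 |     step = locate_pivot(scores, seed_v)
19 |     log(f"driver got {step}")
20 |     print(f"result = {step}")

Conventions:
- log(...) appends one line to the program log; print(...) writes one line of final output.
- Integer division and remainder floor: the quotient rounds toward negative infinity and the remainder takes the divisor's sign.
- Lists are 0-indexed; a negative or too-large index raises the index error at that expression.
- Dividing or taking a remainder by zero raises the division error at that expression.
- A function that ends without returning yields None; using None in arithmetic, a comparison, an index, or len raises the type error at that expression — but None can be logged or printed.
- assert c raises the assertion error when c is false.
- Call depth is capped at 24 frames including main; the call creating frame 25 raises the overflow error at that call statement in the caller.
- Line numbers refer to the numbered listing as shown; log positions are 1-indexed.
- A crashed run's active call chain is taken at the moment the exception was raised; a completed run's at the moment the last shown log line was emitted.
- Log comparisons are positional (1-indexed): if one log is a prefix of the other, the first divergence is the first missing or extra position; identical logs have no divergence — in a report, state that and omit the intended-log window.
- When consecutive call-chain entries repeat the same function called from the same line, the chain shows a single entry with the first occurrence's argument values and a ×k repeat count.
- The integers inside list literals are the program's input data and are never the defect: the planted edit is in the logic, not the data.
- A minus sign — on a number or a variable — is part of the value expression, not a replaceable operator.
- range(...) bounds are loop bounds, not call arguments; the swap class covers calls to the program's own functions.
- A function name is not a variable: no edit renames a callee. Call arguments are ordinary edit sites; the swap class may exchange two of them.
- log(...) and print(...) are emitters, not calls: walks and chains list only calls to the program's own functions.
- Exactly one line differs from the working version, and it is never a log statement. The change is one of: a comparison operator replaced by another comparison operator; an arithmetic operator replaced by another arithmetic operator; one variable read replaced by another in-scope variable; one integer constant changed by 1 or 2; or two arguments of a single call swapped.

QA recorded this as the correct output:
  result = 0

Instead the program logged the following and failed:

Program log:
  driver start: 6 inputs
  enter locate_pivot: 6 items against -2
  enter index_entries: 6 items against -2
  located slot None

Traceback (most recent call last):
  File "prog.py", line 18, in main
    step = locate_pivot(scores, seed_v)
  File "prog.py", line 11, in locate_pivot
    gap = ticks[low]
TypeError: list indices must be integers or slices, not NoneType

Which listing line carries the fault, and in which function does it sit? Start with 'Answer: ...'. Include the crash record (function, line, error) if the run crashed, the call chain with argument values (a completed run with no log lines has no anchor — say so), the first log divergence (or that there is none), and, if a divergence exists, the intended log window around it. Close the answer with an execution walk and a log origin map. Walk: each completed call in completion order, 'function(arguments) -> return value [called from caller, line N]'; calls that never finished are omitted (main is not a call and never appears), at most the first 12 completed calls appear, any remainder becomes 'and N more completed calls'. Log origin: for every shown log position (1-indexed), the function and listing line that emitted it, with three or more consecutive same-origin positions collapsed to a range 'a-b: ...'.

Answer: the defect is in main at line 16.
Key observation: The earliest visible damage is log position 2 — 'enter locate_pivot: 6 items against -2' rather than the intended 'enter locate_pivot: 6 items against 0'.
Crash: locate_pivot, line 11, TypeError.
Call chain: main -> locate_pivot([12, -4, 6, -3, 0, 12], -2) (called at line 18).
First divergence: position 2; shown 'enter locate_pivot: 6 items against -2' vs intended 'enter locate_pivot: 6 items against 0'.
Intended log window:
  1: driver start: 6 inputs
  2: enter locate_pivot: 6 items against 0
  3: enter index_entries: 6 items against 0
Execution walk:
  index_entries([12, -4, 6, -3, 0, 12], -2) -> None  [called from locate_pivot, line 9]
Log origin:
  1: emitted by main (line 17)
  2: emitted by locate_pivot (line 8)
  3: emitted by index_entries (line 2)
  4: emitted by locate_pivot (line 10)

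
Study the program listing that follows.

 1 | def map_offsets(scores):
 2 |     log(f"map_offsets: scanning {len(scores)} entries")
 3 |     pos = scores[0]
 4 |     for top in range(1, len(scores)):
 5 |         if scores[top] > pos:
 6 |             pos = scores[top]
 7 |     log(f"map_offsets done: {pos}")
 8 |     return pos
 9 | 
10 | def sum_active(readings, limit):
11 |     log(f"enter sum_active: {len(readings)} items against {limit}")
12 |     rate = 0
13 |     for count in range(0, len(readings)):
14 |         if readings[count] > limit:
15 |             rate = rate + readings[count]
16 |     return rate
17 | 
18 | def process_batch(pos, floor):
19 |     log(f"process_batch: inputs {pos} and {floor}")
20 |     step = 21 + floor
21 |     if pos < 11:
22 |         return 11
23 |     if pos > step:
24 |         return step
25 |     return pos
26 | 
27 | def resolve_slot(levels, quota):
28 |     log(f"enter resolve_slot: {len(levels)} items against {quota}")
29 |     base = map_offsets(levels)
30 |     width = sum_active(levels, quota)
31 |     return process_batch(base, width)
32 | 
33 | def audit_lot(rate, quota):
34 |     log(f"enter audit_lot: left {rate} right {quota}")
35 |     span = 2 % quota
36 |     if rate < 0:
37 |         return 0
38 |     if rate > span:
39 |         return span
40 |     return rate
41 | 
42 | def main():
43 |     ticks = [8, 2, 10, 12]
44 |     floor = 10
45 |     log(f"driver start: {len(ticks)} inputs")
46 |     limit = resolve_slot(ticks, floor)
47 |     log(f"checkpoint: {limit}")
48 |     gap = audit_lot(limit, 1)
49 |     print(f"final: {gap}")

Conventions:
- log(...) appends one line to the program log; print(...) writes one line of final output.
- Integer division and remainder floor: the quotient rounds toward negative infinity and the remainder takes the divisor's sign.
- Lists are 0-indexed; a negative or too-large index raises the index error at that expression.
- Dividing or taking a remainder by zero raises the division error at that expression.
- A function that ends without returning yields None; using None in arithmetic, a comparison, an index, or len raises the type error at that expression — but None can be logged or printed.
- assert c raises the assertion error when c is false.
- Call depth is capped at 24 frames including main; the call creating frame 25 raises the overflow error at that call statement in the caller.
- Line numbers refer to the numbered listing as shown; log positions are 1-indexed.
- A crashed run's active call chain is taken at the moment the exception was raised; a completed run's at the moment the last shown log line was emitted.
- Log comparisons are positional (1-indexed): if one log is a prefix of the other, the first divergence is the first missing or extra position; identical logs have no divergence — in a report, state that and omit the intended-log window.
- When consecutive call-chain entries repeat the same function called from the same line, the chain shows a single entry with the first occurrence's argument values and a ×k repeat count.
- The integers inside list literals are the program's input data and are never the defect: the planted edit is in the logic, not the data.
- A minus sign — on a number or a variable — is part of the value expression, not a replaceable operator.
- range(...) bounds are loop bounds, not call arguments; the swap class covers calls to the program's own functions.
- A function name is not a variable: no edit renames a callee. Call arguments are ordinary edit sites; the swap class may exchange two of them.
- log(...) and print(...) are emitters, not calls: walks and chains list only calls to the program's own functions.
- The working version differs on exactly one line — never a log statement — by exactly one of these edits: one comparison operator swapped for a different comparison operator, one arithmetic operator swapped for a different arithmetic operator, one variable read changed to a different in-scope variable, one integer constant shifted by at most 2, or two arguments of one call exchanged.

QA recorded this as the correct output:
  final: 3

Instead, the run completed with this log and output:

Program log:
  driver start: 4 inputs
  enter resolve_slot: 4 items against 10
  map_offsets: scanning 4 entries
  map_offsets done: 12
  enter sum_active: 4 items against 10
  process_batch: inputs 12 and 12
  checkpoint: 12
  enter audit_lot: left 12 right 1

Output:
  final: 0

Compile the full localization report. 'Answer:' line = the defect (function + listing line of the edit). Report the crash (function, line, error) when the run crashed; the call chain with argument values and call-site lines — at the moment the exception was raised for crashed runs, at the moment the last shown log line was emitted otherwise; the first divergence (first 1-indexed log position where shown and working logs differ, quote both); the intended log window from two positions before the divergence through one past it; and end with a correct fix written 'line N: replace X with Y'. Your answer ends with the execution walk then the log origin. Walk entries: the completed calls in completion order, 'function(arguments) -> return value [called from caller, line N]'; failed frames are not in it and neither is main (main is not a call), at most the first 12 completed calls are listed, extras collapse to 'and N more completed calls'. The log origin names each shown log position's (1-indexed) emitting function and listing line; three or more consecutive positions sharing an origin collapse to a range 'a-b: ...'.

Answer: the defect is in audit_lot at line 35.
The tell: The logs agree in full; only the final output differs.
Call chain: main -> audit_lot(12, 1) (called at line 48).
First divergence: there is none — every log position agrees.
Execution walk:
  map_offsets([8, 2, 10, 12]) -> 12  [called from resolve_slot, line 29]
  sum_active([8, 2, 10, 12], 10) -> 12  [called from resolve_slot, line 30]
  process_batch(12, 12) -> 12  [called from resolve_slot, line 31]
  resolve_slot([8, 2, 10, 12], 10) -> 12  [called from main, line 46]
  audit_lot(12, 1) -> 0  [called from main, line 48]
Log line origins:
  1: logged in main at line 45
  2: logged in resolve_slot at line 28
  3: logged in map_offsets at line 2
  4: logged in map_offsets at line 7
  5: logged in sum_active at line 11
  6: logged in process_batch at line 19
  7: logged in main at line 47
  8: logged in audit_lot at line 34
A correct fix: line 35: replace `%` with `+`.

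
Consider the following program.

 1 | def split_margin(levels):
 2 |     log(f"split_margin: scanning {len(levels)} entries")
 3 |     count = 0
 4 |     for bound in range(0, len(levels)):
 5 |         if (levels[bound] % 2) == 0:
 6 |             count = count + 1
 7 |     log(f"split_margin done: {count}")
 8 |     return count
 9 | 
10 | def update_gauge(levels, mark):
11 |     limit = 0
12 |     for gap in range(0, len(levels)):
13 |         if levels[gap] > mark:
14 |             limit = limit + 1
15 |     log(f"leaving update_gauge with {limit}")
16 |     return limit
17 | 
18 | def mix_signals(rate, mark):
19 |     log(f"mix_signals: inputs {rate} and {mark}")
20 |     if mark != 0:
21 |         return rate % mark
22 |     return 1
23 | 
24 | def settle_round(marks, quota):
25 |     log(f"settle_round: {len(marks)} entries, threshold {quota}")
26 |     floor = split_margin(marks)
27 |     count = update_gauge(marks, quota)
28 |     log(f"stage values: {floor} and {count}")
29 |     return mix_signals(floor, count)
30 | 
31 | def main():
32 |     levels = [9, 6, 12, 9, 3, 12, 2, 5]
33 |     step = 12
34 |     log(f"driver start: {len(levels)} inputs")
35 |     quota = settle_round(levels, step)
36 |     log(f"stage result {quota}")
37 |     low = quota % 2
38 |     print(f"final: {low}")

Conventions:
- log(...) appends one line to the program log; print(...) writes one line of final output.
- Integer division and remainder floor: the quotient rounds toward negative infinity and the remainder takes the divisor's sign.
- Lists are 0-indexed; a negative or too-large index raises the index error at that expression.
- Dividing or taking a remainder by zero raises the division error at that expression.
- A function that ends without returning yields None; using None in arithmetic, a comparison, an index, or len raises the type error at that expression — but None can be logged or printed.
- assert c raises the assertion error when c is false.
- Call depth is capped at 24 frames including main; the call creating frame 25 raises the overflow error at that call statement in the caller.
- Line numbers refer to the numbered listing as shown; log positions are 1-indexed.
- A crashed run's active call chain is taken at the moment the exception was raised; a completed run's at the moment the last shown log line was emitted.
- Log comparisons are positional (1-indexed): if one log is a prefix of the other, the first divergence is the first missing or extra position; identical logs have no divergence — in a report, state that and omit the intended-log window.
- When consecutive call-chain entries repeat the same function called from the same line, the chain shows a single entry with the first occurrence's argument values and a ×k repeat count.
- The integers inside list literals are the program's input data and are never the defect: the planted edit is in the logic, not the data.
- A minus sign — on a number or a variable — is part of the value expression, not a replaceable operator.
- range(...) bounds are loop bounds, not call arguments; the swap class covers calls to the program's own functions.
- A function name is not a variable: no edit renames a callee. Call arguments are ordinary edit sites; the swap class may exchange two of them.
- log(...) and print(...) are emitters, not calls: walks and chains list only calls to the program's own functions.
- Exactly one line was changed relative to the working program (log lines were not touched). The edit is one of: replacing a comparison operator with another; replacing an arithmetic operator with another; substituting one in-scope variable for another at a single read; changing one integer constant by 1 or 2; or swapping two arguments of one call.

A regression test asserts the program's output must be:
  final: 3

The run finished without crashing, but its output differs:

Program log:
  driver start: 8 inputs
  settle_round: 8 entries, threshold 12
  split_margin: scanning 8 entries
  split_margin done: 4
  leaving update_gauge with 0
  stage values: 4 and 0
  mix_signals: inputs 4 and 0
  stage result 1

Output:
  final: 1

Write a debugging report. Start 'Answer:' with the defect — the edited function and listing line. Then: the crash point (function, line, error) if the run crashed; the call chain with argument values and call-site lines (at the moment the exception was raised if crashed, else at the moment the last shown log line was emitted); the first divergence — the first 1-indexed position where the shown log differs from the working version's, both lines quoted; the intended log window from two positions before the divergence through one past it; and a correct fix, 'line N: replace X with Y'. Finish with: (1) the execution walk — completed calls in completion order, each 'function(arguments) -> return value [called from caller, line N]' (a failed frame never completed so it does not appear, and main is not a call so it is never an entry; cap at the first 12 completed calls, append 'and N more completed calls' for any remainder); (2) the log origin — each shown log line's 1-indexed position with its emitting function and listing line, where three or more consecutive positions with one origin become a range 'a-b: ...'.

Answer: the defect is in main at line 37.
Core observation: No log line changed; the fault shows up purely in the output.
Call chain: main.
First divergence: there is none — every log position agrees.
Execution walk:
  split_margin([9, 6, 12, 9, 3, 12, 2, 5]) -> 4  [called from settle_round, line 26]
  update_gauge([9, 6, 12, 9, 3, 12, 2, 5], 12) -> 0  [called from settle_round, line 27]
  mix_signals(4, 0) -> 1  [called from settle_round, line 29]
  settle_round([9, 6, 12, 9, 3, 12, 2, 5], 12) -> 1  [called from main, line 35]
Log origins:
  1: from main, line 34
  2: from settle_round, line 25
  3: from split_margin, line 2
  4: from split_margin, line 7
  5: from update_gauge, line 15
  6: from settle_round, line 28
  7: from mix_signals, line 19
  8: from main, line 36
A correct fix: line 37: replace `%` with `+`.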